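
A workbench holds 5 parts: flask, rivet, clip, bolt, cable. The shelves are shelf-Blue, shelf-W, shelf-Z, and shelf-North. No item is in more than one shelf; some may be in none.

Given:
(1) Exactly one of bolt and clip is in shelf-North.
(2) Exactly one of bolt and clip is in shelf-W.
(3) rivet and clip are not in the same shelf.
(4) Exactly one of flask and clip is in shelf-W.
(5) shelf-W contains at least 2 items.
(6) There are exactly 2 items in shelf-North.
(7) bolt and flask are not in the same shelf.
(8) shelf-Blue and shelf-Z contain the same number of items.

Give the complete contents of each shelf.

shelf-Blue = {}; shelf-W = {cable, clip}; shelf-Z = {}; shelf-North = {bolt, rivet}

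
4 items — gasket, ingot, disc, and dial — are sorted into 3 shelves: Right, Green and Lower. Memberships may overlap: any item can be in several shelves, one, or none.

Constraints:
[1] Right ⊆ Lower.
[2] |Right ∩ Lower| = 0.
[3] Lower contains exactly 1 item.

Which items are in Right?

Right = {}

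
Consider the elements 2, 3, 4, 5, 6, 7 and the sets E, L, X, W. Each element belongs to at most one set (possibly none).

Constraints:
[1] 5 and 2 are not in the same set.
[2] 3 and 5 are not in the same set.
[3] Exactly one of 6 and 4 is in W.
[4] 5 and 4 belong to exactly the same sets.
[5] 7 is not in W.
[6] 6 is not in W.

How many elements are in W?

From (5): 7 ∉ W.
From (6): 6 ∉ W.
(3) (exactly one): 4 ∈ W.
(4): 5 matches 4: 5 ∉ E.
(4): 5 matches 4: 5 ∉ L.
(4): 5 matches 4: 5 ∉ X.
(4): 5 matches 4: 5 ∈ W.
(1): 2 ∉ W.
(2): 3 ∉ W.

2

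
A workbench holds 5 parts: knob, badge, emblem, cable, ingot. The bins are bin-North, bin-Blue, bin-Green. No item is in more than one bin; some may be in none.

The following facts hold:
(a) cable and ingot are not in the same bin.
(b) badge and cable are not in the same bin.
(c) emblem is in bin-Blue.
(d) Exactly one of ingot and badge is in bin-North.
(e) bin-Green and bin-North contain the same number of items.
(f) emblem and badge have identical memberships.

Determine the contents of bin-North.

From (c): emblem ∈ bin-Blue.
(f): badge matches emblem: badge ∉ bin-North.
(f): badge matches emblem: badge ∈ bin-Blue.
(b): cable ∉ bin-Blue.
(d) (exactly one): ingot ∈ bin-North.
(a): cable ∉ bin-North.
Suppose knob ∈ bin-North: no assignment then satisfies all the clues, so knob ∉ bin-North.

bin-North = {ingot}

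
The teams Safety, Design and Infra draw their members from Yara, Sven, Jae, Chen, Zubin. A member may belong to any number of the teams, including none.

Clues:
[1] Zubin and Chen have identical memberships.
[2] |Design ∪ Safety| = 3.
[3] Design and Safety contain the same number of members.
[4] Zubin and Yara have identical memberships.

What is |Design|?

3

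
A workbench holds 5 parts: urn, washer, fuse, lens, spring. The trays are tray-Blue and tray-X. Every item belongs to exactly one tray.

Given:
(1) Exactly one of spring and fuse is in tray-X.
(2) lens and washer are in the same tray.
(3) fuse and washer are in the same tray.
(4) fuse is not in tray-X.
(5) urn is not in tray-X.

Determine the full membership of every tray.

tray-Blue = {fuse, lens, urn, washer}; tray-X = {spring}

From (4): fuse ∉ tray-X.
From (5): urn ∉ tray-X.
(1) (exactly one): spring ∈ tray-X.
(3): washer matches fuse: washer ∉ tray-X.
Only one tray left: urn ∈ tray-Blue.
Only one tray left: washer ∈ tray-Blue.
Only one tray left: fuse ∈ tray-Blue.
(2): lens matches washer: lens ∈ tray-Blue.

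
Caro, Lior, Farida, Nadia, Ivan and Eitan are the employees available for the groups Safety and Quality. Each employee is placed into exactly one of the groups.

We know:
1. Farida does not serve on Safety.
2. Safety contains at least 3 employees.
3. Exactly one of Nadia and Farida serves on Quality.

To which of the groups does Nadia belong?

From (1): Farida ∉ Safety.
Only one group left: Farida ∈ Quality.
(3) (exactly one): Nadia ∉ Quality.
Only one group left: Nadia ∈ Safety.

Nadia: Safety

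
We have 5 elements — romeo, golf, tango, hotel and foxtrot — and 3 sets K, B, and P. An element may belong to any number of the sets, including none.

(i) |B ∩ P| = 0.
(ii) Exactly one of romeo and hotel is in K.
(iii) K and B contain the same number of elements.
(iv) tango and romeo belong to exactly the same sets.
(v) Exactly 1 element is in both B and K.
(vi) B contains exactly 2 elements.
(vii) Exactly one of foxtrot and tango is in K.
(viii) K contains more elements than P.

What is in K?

K = {foxtrot, hotel}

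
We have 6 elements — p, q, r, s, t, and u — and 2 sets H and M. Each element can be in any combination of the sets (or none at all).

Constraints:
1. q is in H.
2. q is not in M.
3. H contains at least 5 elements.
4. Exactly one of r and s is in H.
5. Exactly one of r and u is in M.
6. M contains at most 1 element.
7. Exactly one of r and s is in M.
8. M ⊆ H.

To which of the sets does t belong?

t: H

From (1): q ∈ H.
From (2): q ∉ M.
Suppose t ∉ H: no assignment then satisfies all the clues, so t ∈ H.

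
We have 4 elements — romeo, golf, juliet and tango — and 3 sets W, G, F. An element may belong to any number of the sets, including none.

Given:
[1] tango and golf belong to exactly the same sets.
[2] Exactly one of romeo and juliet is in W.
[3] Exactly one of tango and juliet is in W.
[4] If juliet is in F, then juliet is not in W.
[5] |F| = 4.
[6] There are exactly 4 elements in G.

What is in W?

(5): only 4 candidates remain for F, so all are in.
(6): only 4 candidates remain for G, so all are in.
(4): juliet ∉ W.
(2) (exactly one): romeo ∈ W.
(3) (exactly one): tango ∈ W.
(1): golf matches tango: golf ∈ W.

W = {golf, romeo, tango}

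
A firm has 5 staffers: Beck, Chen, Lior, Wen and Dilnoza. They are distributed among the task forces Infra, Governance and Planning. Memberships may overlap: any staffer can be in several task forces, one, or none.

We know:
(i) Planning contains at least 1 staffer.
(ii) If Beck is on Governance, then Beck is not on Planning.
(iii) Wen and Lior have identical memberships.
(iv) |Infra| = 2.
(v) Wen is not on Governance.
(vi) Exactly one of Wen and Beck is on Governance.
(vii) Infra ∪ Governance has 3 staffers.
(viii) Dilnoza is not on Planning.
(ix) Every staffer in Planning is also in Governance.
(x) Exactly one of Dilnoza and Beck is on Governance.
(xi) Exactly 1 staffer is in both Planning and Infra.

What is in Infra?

Infra = {Chen, Dilnoza}

From (v): Wen ∉ Governance.
From (viii): Dilnoza ∉ Planning.
(iii): Lior matches Wen: Lior ∉ Governance.
(vi) (exactly one): Beck ∈ Governance.
(ix) contrapositive: Lior ∉ Planning.
(ix) contrapositive: Wen ∉ Planning.
(x) (exactly one): Dilnoza ∉ Governance.
(ii): Beck ∉ Planning.
(i): only 1 candidates remain for Planning, so all are in.
(ix) with Chen ∈ Planning: Chen ∈ Governance.
Suppose Beck ∈ Infra: no assignment then satisfies all the clues, so Beck ∉ Infra.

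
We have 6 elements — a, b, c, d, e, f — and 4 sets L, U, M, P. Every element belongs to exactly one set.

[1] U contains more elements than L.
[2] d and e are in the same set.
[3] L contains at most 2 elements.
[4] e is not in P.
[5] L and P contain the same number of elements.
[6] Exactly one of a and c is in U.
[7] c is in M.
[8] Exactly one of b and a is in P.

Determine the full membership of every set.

L = {f}; U = {a, d, e}; M = {c}; P = {b}

From (4): e ∉ P.
From (7): c ∈ M.
(2): d matches e: d ∉ P.
(6) (exactly one): a ∈ U.
(8) (exactly one): b ∈ P.
Suppose d ∈ L: no assignment then satisfies all the clues, so d ∉ L.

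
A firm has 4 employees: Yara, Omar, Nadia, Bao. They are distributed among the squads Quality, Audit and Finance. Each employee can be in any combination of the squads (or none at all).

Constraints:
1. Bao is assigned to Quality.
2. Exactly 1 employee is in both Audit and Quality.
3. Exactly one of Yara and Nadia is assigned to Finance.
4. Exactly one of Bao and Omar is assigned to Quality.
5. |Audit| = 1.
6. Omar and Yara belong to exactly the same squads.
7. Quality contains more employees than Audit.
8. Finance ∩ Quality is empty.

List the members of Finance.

Finance = {Omar, Yara}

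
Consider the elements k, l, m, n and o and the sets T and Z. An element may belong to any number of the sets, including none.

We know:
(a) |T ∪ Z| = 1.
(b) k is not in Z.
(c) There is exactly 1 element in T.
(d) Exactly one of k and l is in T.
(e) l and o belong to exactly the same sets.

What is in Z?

Z = {}

From (b): k ∉ Z.
Suppose l ∈ Z: no assignment then satisfies all the clues, so l ∉ Z.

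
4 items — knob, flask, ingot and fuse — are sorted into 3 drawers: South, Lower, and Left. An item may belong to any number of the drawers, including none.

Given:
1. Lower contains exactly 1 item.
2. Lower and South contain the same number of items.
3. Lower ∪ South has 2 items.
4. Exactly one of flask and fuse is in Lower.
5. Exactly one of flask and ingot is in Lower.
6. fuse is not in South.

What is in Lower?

From (6): fuse ∉ South.
Suppose knob ∈ Lower: no assignment then satisfies all the clues, so knob ∉ Lower.

Lower = {flask}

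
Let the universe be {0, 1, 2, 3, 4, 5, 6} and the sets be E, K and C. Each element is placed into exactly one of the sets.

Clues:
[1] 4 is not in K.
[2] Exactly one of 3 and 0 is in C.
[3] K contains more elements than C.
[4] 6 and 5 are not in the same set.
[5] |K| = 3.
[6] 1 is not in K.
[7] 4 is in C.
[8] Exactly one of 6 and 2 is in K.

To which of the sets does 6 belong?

6: E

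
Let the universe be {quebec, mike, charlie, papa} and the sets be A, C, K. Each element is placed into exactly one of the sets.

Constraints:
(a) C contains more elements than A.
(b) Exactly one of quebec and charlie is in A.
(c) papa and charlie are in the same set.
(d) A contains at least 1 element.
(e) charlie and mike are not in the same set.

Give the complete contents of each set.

A = {quebec}; C = {charlie, papa}; K = {mike}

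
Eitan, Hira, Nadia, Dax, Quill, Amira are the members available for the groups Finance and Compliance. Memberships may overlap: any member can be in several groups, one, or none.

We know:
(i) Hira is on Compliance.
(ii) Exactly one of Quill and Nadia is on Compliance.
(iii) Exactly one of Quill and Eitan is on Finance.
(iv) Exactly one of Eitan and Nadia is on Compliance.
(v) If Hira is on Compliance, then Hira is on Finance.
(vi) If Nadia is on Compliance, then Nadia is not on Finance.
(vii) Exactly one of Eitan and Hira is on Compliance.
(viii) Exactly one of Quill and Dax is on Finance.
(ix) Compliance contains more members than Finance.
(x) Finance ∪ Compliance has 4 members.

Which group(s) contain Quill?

From (i): Hira ∈ Compliance.
(v): Hira ∈ Finance.
(vii) (exactly one): Eitan ∉ Compliance.
(iv) (exactly one): Nadia ∈ Compliance.
(vi): Nadia ∉ Finance.
(ii) (exactly one): Quill ∉ Compliance.
Suppose Quill ∉ Finance: no assignment then satisfies all the clues, so Quill ∈ Finance.

Quill: Finance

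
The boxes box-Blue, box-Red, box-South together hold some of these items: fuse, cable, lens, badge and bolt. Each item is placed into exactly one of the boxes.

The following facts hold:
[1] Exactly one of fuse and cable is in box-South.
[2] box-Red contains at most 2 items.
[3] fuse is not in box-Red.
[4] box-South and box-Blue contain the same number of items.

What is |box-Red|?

1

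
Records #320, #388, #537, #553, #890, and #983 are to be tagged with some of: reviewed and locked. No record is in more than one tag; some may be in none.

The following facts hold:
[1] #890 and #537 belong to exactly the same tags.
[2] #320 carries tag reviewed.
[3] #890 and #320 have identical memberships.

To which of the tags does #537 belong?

#537: reviewed

From (2): #320 ∈ reviewed.
(3): #890 matches #320: #890 ∈ reviewed.
(1): #537 matches #890: #537 ∈ reviewed.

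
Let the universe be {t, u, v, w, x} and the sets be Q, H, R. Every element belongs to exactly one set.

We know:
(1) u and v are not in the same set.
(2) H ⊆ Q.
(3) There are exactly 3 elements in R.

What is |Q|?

2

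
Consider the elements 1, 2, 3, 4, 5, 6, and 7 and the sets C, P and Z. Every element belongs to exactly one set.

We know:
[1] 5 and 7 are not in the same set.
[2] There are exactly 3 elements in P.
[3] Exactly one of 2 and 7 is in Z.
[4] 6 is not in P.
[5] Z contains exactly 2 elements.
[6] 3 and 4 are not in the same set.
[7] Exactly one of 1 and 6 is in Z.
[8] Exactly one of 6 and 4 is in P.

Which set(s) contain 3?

From (4): 6 ∉ P.
(8) (exactly one): 4 ∈ P.
(6): 3 ∉ P.
Suppose 3 ∉ C: no assignment then satisfies all the clues, so 3 ∈ C.

3: C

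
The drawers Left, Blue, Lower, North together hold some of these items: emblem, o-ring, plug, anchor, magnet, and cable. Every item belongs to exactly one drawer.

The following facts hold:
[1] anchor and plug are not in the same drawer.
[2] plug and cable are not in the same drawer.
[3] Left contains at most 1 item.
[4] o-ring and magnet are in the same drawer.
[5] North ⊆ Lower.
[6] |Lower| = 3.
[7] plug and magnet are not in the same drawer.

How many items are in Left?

1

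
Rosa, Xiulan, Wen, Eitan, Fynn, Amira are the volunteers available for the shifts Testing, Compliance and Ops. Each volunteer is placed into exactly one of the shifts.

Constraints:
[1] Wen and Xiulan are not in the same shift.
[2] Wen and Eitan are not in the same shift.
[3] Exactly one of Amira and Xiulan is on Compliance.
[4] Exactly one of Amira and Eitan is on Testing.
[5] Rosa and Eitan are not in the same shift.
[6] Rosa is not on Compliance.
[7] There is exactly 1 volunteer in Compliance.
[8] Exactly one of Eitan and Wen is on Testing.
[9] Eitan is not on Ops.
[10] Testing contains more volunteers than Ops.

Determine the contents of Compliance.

Compliance = {Amira}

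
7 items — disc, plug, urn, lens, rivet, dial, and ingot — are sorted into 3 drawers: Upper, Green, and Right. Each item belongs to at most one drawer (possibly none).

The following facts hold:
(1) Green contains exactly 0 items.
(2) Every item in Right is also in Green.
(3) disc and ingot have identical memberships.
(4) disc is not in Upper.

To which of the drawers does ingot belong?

From (4): disc ∉ Upper.
(1): Green already has 0, so the rest are out.
(2) contrapositive: disc ∉ Right.
(2) contrapositive: plug ∉ Right.
(2) contrapositive: urn ∉ Right.
(2) contrapositive: lens ∉ Right.
(2) contrapositive: rivet ∉ Right.
(2) contrapositive: dial ∉ Right.
(2) contrapositive: ingot ∉ Right.
(3): ingot matches disc: ingot ∉ Upper.

ingot: none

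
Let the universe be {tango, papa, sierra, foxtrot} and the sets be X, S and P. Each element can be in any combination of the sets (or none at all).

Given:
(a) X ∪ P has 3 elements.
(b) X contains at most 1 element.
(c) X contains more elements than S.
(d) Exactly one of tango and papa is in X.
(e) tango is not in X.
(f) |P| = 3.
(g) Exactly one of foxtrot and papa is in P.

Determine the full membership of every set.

X = {papa}; S = {}; P = {papa, sierra, tango}

From (e): tango ∉ X.
(d) (exactly one): papa ∈ X.
(b): X already has 1, so the rest are out.
Suppose tango ∈ S: no assignment then satisfies all the clues, so tango ∉ S.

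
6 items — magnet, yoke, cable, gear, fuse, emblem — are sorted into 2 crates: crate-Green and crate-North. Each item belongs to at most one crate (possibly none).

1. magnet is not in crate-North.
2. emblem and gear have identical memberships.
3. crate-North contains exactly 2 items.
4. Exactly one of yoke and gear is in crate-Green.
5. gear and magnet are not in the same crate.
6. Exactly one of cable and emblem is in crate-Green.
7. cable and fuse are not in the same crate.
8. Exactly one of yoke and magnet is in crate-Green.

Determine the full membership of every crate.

crate-Green = {cable, yoke}; crate-North = {emblem, gear}

From (1): magnet ∉ crate-North.
Suppose magnet ∈ crate-Green: no assignment then satisfies all the clues, so magnet ∉ crate-Green.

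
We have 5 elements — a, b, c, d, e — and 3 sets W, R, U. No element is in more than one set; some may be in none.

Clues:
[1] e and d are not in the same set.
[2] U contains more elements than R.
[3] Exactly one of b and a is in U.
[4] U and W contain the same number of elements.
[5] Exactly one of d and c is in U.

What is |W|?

2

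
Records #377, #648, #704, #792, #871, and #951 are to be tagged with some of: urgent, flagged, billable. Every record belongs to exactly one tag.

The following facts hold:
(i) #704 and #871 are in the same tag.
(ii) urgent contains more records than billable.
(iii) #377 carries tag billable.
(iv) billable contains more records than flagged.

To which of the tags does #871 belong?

#871: urgent

From (iii): #377 ∈ billable.
Suppose #871 ∉ urgent: no assignment then satisfies all the clues, so #871 ∈ urgent.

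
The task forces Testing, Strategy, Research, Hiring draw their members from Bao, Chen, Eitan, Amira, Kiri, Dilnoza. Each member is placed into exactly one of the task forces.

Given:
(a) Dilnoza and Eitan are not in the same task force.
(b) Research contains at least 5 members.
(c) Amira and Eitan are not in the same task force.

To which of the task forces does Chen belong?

Chen: Research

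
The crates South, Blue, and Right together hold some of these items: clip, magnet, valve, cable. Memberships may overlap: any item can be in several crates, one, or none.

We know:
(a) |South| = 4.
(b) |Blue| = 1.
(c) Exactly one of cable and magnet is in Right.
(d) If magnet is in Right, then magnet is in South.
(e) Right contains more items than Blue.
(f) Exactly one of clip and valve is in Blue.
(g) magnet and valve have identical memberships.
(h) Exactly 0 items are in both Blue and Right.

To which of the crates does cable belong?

(a): only 4 candidates remain for South, so all are in.
Suppose cable ∈ Blue: no assignment then satisfies all the clues, so cable ∉ Blue.

cable: South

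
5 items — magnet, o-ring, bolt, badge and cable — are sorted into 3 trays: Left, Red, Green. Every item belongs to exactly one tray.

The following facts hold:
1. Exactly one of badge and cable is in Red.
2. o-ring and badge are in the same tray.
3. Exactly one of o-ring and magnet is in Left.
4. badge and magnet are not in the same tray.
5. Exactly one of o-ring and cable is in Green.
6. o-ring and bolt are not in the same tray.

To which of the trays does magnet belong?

magnet: Left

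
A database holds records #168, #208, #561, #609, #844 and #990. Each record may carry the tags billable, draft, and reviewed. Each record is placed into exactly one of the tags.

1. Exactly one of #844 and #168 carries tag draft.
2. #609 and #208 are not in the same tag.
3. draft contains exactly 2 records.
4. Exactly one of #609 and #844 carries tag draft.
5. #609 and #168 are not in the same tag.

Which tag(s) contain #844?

#844: draft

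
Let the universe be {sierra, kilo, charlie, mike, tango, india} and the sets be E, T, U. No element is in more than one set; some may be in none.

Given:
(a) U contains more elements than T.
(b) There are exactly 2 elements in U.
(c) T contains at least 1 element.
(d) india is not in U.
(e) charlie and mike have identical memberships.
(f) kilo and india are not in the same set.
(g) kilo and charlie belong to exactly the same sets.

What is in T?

T = {india}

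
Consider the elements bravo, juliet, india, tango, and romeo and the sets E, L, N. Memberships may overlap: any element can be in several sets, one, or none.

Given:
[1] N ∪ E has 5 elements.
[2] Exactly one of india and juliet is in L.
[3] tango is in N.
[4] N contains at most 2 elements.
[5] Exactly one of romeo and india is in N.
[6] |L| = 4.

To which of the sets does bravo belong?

bravo: E, L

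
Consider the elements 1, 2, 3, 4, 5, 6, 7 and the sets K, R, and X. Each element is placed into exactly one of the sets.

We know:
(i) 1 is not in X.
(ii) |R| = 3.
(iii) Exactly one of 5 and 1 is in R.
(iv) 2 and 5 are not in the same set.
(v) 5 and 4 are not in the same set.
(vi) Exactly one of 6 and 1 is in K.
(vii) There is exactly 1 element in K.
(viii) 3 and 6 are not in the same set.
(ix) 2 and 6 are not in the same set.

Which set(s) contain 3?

3: X

From (i): 1 ∉ X.
Suppose 3 ∈ K: no assignment then satisfies all the clues, so 3 ∉ K.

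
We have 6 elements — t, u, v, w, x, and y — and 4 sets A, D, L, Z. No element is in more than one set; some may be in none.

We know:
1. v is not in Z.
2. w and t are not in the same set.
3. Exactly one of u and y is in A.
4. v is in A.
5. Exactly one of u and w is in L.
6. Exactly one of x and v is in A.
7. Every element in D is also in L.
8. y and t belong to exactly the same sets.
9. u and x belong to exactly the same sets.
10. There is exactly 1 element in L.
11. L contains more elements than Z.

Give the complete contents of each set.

A = {t, v, y}; D = {}; L = {w}; Z = {}

From (1): v ∉ Z.
From (4): v ∈ A.
(6) (exactly one): x ∉ A.
(9): u matches x: u ∉ A.
(3) (exactly one): y ∈ A.
(8): t matches y: t ∈ A.
(2): w ∉ A.
Suppose u ∈ D: no assignment then satisfies all the clues, so u ∉ D.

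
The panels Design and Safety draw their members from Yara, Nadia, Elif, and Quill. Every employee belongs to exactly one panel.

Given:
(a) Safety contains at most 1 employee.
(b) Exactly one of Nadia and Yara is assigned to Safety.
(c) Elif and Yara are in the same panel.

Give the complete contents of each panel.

Design = {Elif, Quill, Yara}; Safety = {Nadia}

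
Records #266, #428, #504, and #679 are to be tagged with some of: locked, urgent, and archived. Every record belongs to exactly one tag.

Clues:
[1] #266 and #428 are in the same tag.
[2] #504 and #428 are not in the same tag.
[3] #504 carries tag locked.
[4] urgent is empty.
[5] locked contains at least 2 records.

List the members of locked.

locked = {#504, #679}

From (3): #504 ∈ locked.
(2): #428 ∉ locked.
(4): urgent already has 0, so the rest are out.
Only one tag left: #428 ∈ archived.
(1): #266 matches #428: #266 ∉ locked.
(1): #266 matches #428: #266 ∈ archived.
(5): only 2 candidates remain for locked, so all are in.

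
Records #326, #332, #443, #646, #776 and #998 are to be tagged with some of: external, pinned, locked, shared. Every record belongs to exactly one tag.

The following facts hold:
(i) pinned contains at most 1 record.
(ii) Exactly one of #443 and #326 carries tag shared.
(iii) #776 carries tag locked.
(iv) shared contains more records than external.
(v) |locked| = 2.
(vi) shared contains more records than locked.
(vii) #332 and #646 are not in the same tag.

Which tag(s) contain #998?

From (iii): #776 ∈ locked.
Suppose #998 ∈ external: no assignment then satisfies all the clues, so #998 ∉ external.

#998: shared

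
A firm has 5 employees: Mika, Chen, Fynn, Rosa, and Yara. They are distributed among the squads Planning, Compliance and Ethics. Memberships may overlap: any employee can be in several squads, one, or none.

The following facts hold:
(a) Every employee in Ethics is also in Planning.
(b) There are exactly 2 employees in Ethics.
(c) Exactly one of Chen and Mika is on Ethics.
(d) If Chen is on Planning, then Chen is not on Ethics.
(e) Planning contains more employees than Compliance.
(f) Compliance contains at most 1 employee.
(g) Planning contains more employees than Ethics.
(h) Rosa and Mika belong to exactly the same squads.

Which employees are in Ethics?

Ethics = {Mika, Rosa}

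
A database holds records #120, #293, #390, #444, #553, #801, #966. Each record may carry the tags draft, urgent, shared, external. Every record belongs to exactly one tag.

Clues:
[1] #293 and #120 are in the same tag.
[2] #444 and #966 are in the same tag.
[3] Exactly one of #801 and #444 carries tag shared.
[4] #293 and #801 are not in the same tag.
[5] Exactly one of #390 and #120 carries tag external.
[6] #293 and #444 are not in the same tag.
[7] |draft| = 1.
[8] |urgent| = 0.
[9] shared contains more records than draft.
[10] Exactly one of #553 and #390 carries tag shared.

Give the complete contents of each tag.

draft = {#801}; urgent = {}; shared = {#390, #444, #966}; external = {#120, #293, #553}

(8): urgent already has 0, so the rest are out.
Suppose #120 ∈ draft: no assignment then satisfies all the clues, so #120 ∉ draft.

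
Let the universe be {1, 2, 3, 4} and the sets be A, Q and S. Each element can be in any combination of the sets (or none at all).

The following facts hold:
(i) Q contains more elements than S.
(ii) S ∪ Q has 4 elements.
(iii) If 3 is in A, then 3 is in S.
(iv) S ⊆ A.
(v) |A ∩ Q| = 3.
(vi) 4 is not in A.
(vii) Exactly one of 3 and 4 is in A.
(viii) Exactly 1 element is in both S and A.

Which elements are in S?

S = {3}

From (vi): 4 ∉ A.
(iv) contrapositive: 4 ∉ S.
(vii) (exactly one): 3 ∈ A.
(iii): 3 ∈ S.
Suppose 1 ∈ S: no assignment then satisfies all the clues, so 1 ∉ S.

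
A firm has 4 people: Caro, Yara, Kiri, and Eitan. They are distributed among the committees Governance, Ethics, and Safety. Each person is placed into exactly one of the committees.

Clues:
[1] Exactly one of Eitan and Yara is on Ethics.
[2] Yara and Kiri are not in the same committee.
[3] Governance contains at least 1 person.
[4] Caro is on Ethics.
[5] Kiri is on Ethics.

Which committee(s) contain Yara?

Yara: Governance

From (4): Caro ∈ Ethics.
From (5): Kiri ∈ Ethics.
(2): Yara ∉ Ethics.
(1) (exactly one): Eitan ∈ Ethics.
(3): only 1 candidates remain for Governance, so all are in.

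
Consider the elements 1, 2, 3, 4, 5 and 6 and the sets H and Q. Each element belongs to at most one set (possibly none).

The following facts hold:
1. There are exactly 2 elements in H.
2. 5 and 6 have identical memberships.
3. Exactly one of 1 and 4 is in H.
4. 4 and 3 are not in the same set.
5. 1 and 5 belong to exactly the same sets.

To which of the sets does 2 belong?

2: H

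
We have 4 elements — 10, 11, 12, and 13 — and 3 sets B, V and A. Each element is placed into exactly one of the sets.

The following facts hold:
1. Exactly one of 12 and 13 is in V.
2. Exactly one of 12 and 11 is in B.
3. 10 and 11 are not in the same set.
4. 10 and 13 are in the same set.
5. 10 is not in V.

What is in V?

From (5): 10 ∉ V.
(4): 13 matches 10: 13 ∉ V.
(1) (exactly one): 12 ∈ V.
(2) (exactly one): 11 ∈ B.
(3): 10 ∉ B.
(4): 13 matches 10: 13 ∉ B.
Only one set left: 10 ∈ A.
Only one set left: 13 ∈ A.

V = {12}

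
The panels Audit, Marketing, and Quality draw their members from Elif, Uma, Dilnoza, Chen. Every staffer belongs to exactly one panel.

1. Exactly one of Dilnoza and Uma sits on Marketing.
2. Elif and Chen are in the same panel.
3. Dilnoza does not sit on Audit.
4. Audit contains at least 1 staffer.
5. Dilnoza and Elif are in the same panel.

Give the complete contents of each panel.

Audit = {Uma}; Marketing = {Chen, Dilnoza, Elif}; Quality = {}

From (3): Dilnoza ∉ Audit.
(5): Elif matches Dilnoza: Elif ∉ Audit.
(2): Chen matches Elif: Chen ∉ Audit.
(4): only 1 candidates remain for Audit, so all are in.
(1) (exactly one): Dilnoza ∈ Marketing.
(5): Elif matches Dilnoza: Elif ∈ Marketing.
(2): Chen matches Elif: Chen ∈ Marketing.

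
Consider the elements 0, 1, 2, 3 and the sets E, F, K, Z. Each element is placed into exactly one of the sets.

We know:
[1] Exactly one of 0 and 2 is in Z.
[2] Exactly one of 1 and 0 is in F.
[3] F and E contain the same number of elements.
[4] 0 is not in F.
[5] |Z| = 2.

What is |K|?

0

From (4): 0 ∉ F.
(2) (exactly one): 1 ∈ F.
Suppose 0 ∈ K: no assignment then satisfies all the clues, so 0 ∉ K.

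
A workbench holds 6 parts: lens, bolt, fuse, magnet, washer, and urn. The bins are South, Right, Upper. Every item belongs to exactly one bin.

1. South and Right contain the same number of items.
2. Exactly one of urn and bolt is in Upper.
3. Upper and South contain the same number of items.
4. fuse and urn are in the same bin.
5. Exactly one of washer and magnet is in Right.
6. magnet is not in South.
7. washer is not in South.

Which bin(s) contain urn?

urn: South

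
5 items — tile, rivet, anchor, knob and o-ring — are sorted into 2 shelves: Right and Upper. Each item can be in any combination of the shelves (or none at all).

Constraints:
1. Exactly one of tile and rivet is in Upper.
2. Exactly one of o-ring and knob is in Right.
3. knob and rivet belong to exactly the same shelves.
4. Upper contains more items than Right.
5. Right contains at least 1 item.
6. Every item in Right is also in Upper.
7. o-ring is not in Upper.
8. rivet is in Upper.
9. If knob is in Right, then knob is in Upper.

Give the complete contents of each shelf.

Right = {knob, rivet}; Upper = {anchor, knob, rivet}

From (7): o-ring ∉ Upper.
From (8): rivet ∈ Upper.
(1) (exactly one): tile ∉ Upper.
(3): knob matches rivet: knob ∈ Upper.
(6) contrapositive: tile ∉ Right.
(6) contrapositive: o-ring ∉ Right.
(2) (exactly one): knob ∈ Right.
(3): rivet matches knob: rivet ∈ Right.
Suppose anchor ∈ Right: no assignment then satisfies all the clues, so anchor ∉ Right.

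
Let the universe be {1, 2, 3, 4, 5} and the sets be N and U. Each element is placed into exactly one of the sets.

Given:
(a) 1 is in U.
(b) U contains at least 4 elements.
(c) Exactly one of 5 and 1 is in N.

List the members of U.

U = {1, 2, 3, 4}

From (a): 1 ∈ U.
(c) (exactly one): 5 ∈ N.
(b): only 4 candidates remain for U, so all are in.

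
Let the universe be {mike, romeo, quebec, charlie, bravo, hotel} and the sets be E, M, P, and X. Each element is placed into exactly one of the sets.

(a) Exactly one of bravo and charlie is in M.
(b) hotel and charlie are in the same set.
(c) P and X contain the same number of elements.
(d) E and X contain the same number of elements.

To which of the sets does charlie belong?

charlie: M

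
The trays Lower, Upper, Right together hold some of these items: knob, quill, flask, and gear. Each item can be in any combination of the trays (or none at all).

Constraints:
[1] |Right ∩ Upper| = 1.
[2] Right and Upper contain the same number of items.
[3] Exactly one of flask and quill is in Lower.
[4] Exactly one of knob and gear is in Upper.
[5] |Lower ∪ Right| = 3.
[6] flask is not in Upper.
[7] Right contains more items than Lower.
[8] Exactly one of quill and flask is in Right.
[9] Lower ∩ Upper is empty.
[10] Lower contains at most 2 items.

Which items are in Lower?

Lower = {flask}

From (6): flask ∉ Upper.
Suppose knob ∈ Lower: no assignment then satisfies all the clues, so knob ∉ Lower.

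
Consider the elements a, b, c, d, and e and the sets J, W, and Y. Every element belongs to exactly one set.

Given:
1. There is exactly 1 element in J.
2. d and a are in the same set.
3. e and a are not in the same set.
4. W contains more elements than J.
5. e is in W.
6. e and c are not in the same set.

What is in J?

J = {c}

From (5): e ∈ W.
(3): a ∉ W.
(6): c ∉ W.
(2): d matches a: d ∉ W.
Suppose a ∈ J: no assignment then satisfies all the clues, so a ∉ J.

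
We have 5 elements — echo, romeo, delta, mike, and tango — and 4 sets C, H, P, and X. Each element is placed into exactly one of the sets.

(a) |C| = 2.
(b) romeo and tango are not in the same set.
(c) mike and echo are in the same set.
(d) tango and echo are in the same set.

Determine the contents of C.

C = {delta, romeo}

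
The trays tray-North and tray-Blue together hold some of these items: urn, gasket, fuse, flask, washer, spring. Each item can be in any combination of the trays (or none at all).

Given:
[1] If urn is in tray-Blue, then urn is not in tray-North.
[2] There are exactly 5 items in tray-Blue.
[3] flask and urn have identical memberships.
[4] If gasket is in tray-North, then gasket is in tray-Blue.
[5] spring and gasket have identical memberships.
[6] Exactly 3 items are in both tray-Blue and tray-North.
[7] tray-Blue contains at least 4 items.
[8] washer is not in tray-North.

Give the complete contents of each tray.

tray-North = {fuse, gasket, spring}; tray-Blue = {flask, fuse, gasket, spring, urn}

From (8): washer ∉ tray-North.
Suppose urn ∈ tray-North: no assignment then satisfies all the clues, so urn ∉ tray-North.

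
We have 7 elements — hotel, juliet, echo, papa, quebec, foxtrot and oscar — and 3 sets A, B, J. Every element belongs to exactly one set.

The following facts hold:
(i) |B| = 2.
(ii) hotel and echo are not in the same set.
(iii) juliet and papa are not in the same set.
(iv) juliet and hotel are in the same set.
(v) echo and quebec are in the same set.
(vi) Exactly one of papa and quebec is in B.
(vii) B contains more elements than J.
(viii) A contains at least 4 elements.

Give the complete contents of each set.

A = {foxtrot, hotel, juliet, oscar}; B = {echo, quebec}; J = {papa}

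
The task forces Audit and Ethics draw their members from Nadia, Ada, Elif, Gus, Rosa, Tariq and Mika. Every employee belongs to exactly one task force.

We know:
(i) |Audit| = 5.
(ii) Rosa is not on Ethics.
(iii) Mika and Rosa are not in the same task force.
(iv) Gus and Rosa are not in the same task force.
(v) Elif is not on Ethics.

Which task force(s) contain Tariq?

Tariq: Audit

From (ii): Rosa ∉ Ethics.
From (v): Elif ∉ Ethics.
Only one task force left: Elif ∈ Audit.
Only one task force left: Rosa ∈ Audit.
(iii): Mika ∉ Audit.
(iv): Gus ∉ Audit.
Only one task force left: Gus ∈ Ethics.
Only one task force left: Mika ∈ Ethics.
(i): only 5 candidates remain for Audit, so all are in.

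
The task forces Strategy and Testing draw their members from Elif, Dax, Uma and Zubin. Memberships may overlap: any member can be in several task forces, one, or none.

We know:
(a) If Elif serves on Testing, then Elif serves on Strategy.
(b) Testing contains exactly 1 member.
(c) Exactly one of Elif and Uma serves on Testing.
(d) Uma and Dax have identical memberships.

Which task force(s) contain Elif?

Elif: Strategy, Testing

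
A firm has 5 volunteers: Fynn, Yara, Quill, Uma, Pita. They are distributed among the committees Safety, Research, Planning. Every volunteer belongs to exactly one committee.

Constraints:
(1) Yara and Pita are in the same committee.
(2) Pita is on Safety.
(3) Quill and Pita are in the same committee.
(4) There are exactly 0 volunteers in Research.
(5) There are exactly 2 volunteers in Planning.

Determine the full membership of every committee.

Safety = {Pita, Quill, Yara}; Research = {}; Planning = {Fynn, Uma}

From (2): Pita ∈ Safety.
(1): Yara matches Pita: Yara ∈ Safety.
(3): Quill matches Pita: Quill ∈ Safety.
(4): Research already has 0, so the rest are out.
(5): only 2 candidates remain for Planning, so all are in.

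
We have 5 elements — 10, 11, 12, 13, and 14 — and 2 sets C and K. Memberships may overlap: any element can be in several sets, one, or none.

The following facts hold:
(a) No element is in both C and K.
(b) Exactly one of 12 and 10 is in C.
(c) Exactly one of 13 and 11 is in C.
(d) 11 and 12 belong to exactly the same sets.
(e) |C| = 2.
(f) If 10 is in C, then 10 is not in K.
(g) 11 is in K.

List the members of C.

C = {10, 13}

From (g): 11 ∈ K.
(a) (disjoint): 11 ∉ C.
(c) (exactly one): 13 ∈ C.
(d): 12 matches 11: 12 ∉ C.
(d): 12 matches 11: 12 ∈ K.
(a) (disjoint): 13 ∉ K.
(b) (exactly one): 10 ∈ C.
(e): C already has 2, so the rest are out.
(f): 10 ∉ K.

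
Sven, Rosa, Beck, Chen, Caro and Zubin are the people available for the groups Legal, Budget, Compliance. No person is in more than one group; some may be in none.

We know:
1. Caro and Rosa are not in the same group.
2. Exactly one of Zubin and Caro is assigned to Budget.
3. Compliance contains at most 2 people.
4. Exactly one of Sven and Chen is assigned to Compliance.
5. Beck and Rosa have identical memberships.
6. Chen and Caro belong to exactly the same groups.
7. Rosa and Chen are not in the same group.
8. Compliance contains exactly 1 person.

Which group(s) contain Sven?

Sven: Compliance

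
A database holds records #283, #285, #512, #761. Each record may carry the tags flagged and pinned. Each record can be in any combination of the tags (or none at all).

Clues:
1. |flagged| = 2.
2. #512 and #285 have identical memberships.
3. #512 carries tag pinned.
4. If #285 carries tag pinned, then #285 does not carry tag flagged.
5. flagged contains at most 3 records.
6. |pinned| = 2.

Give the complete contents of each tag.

From (3): #512 ∈ pinned.
(2): #285 matches #512: #285 ∈ pinned.
(4): #285 ∉ flagged.
(6): pinned already has 2, so the rest are out.
(2): #512 matches #285: #512 ∉ flagged.
(1): only 2 candidates remain for flagged, so all are in.

flagged = {#283, #761}; pinned = {#285, #512}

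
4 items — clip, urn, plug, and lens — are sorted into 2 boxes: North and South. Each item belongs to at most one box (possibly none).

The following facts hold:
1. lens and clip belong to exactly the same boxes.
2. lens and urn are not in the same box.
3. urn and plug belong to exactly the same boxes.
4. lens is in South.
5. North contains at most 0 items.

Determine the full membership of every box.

From (4): lens ∈ South.
(1): clip matches lens: clip ∉ North.
(1): clip matches lens: clip ∈ South.
(2): urn ∉ South.
(3): plug matches urn: plug ∉ South.
(5): North already has 0, so the rest are out.

North = {}; South = {clip, lens}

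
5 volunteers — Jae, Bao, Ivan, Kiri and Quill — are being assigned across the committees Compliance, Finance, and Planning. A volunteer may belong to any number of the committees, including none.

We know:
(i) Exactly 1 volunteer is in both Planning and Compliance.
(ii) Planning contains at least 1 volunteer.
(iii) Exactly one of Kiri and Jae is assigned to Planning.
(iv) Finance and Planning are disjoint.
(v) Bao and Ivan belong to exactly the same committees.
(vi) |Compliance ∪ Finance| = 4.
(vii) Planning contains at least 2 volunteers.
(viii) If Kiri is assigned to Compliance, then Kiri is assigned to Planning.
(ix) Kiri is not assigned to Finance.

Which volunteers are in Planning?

Planning = {Kiri, Quill}

From (ix): Kiri ∉ Finance.
Suppose Jae ∈ Planning: no assignment then satisfies all the clues, so Jae ∉ Planning.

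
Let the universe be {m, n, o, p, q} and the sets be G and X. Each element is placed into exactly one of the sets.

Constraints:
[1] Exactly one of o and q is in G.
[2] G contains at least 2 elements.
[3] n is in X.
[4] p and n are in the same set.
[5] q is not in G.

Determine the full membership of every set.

G = {m, o}; X = {n, p, q}

From (3): n ∈ X.
From (5): q ∉ G.
(1) (exactly one): o ∈ G.
(4): p matches n: p ∉ G.
(4): p matches n: p ∈ X.
Only one set left: q ∈ X.
(2): only 2 candidates remain for G, so all are in.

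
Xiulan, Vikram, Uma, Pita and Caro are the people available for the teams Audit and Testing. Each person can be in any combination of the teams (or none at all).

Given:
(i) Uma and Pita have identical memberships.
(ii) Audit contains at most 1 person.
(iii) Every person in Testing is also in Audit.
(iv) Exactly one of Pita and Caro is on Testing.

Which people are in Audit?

Audit = {Caro}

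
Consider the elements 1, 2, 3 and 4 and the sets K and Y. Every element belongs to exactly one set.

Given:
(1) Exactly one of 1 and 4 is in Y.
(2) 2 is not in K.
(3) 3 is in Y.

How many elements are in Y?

3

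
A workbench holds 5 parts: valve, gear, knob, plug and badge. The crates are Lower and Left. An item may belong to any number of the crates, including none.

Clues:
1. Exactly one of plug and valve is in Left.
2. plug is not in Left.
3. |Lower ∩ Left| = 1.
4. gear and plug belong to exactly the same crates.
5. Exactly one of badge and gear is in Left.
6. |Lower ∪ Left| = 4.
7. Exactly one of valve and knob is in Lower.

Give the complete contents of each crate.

Lower = {gear, plug, valve}; Left = {badge, valve}

From (2): plug ∉ Left.
(1) (exactly one): valve ∈ Left.
(4): gear matches plug: gear ∉ Left.
(5) (exactly one): badge ∈ Left.
Suppose valve ∉ Lower: no assignment then satisfies all the clues, so valve ∈ Lower.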